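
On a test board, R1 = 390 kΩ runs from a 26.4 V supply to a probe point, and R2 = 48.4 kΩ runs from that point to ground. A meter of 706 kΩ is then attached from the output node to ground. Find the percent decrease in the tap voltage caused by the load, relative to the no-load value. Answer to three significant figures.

5.75 %

The divider's output (Thévenin) resistance is R1‖R2 = 43.06 kΩ.
Fractional drop under load = R_th/(R_th + R_L) = 43.06 / (43.06 + 706) = 0.05748.
So the output falls by 5.75 %.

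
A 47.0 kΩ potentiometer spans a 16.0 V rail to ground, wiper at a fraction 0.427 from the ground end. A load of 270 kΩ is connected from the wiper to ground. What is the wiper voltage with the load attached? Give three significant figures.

The wiper splits the pot into (1−α)R = 26.93 kΩ above and αR = 20.07 kΩ below.
Lower section ‖ load = 18.68 kΩ.
V_wiper = 16.0 × 18.68/(26.93 + 18.68) = 6.55 V.

V ≈ 6.55 V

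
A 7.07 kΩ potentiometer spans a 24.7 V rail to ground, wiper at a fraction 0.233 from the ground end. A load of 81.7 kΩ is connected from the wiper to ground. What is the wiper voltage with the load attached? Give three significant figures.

The wiper splits the pot into (1−α)R = 5.423 kΩ above and αR = 1.647 kΩ below.
Lower section ‖ load = 1.615 kΩ.
V_wiper = 24.7 × 1.615/(5.423 + 1.615) = 5.67 V.

V ≈ 5.67 V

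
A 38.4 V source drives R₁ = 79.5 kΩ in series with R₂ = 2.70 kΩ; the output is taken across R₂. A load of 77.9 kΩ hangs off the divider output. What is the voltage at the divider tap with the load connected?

The load sits in parallel with R₂: R₂‖R_L = (2.70 × 77.9) / (2.70 + 77.9) = 2.610 kΩ.
V_out = 38.4 × 2.610 / (79.5 + 2.610) = 38.4 × 2.610/82.11 = 1.22 V.

V_out ≈ 1.22 V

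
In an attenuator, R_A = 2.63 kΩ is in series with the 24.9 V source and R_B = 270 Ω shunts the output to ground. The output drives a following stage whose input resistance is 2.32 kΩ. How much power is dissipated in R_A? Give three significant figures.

Total resistance from the source is R_A + (R_B‖R_L) = 2872 Ω, so I = 24.9/2872 Ω = 8.670 mA.
P = I²·R_A = (8.670 mA)² × 2.63 kΩ = 198 mW.

P ≈ 198 mW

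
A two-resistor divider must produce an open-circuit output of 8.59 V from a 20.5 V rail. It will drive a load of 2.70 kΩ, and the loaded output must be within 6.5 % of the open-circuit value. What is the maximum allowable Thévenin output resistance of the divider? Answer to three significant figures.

Loading drop = R_th/(R_th + R_L) ≤ 0.0650, so R_th ≤ R_L · ε/(1−ε) = 2.70 kΩ × 0.0650/0.9350 = 188 Ω.
(Any R1, R2 with R2/(R1+R2) = 0.419 and R1‖R2 ≤ 188 Ω will meet the spec.)

R_th ≤ 188 Ω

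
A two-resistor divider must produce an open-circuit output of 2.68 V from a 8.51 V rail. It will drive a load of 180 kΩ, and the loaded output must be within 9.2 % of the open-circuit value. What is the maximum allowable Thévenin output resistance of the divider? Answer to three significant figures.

Loading drop = R_th/(R_th + R_L) ≤ 0.0920, so R_th ≤ R_L · ε/(1−ε) = 180 kΩ × 0.0920/0.9080 = 18.2 kΩ.

R_th ≤ 18.2 kΩ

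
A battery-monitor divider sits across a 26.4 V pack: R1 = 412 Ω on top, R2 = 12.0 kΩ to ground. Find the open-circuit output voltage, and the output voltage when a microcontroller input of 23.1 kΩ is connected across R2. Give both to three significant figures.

Unloaded: 25.5 V; loaded: 25.1 V

Open-circuit: V = 26.4 × 12000/(412 + 12000) = 25.5 V.
With the load, R2 becomes R2‖R_L = 7897 Ω, so V = 26.4 × 7897/8309 = 25.1 V.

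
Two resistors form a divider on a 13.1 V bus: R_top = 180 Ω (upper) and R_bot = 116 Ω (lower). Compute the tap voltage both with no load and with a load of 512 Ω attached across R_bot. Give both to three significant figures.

Unloaded: 5.13 V; loaded: 4.51 V

Open-circuit: V = 13.1 × 116/(180 + 116) = 5.13 V.
With the load, R_bot becomes R_bot‖R_L = 94.57 Ω, so V = 13.1 × 94.57/274.6 = 4.51 V.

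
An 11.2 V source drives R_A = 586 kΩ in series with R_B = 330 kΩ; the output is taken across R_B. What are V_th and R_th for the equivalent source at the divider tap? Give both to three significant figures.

V_th = 4.03 V, R_th = 211 kΩ

V_th is the open-circuit tap voltage: 11.2 × 330/(586 + 330) = 4.03 V.
With the supply zeroed, R_A and R_B appear in parallel from the tap: R_th = R_A‖R_B = (586 × 330)/916.0 = 211 kΩ.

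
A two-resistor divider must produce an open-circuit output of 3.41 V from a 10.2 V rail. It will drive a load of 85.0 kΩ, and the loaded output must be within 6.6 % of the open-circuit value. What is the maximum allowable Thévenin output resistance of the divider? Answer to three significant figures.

R_th ≤ 6.01 kΩ

Loading drop = R_th/(R_th + R_L) ≤ 0.0660, so R_th ≤ R_L · ε/(1−ε) = 85.0 kΩ × 0.0660/0.9340 = 6.01 kΩ.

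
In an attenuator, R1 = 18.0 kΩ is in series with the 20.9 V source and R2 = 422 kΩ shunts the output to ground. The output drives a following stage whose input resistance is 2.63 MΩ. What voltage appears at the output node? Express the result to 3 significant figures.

The load sits in parallel with R2: R2‖R_L = (422 × 2630) / (422 + 2630) = 363.7 kΩ.
V_out = 20.9 × 363.7 / (18.0 + 363.7) = 20.9 × 363.7/381.7 = 19.9 V.
(Unloaded it would have been 20.0 V.)

V_out ≈ 19.9 V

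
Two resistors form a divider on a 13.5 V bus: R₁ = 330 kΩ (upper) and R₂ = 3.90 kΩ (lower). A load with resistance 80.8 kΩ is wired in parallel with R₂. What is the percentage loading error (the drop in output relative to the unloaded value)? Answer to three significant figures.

The divider's output (Thévenin) resistance is R₁‖R₂ = 3.854 kΩ.
Fractional drop under load = R_th/(R_th + R_L) = 3.854 / (3.854 + 80.8) = 0.04553.
So the output falls by 4.55 %.

4.55 %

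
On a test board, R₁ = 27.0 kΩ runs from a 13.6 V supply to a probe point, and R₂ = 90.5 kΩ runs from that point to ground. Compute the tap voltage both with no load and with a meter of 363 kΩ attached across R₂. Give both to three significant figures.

Unloaded: 10.5 V; loaded: 9.91 V

Open-circuit: V = 13.6 × 90.5/(27.0 + 90.5) = 10.5 V.
With the load, R₂ becomes R₂‖R_L = 72.44 kΩ, so V = 13.6 × 72.44/99.44 = 9.91 V.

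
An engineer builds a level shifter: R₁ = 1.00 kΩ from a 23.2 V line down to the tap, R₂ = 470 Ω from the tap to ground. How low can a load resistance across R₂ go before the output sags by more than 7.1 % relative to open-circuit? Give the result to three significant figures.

Output resistance R_th = R₁‖R₂ = (1000 × 470)/1470 = 319.7 Ω.
The fractional drop is R_th/(R_th + R_L); requiring this ≤ 0.0710 gives R_L ≥ R_th(1/0.0710 − 1) = 319.7 × 13.08 = 4.18 kΩ.

R_L(min) ≈ 4.18 kΩ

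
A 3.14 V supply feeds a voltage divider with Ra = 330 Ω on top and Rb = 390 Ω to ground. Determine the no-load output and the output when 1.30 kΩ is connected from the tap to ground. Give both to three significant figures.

Open-circuit: V = 3.14 × 390/(330 + 390) = 1.70 V.
With the load, Rb becomes Rb‖R_L = 300.0 Ω, so V = 3.14 × 300.0/630.0 = 1.50 V.

Unloaded: 1.70 V; loaded: 1.50 V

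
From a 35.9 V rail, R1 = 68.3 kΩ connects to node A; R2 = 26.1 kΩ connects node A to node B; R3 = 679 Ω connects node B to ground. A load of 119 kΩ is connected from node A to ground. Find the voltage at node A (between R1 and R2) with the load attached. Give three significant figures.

V ≈ 8.70 V

Below node A the series string R2+R3 = 26780 Ω sits in parallel with the 119000 Ω load: 21860 Ω.
V_A = 35.9 × 21860/(68300 + 21860) = 8.70 V.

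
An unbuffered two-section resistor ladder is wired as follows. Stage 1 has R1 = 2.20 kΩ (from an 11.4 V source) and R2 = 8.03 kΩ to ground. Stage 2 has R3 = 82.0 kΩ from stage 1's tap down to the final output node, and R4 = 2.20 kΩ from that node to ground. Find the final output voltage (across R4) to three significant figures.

V_out ≈ 0.229 V

Stage 2 presents R3+R4 = 84.20 kΩ as a load on stage 1's tap.
Stage 1's lower leg becomes R2‖(R3+R4) = 7.331 kΩ, so V_mid = 11.4 × 7.331/9.531 = 8.769 V.
Stage 2 is itself unloaded: V_out = V_mid × R4/(R3+R4) = 8.769 × 2.20/84.20 = 0.229 V.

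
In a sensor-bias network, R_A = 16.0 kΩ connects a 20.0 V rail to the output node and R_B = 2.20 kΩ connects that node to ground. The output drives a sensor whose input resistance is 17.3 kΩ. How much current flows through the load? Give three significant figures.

R_B‖R_L = 1.952 kΩ; V_out = 20.0 × 1.952/17.95 = 2.174 V.
I_L = V_out / R_L = 2.174 / 17.3 kΩ = 0.126 mA.

I_L ≈ 0.126 mA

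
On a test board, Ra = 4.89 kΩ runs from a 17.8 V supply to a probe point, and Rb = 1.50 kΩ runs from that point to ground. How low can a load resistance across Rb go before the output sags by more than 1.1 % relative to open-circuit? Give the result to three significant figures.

Output resistance R_th = Ra‖Rb = (4.89 × 1.50)/6.390 = 1.148 kΩ.
The fractional drop is R_th/(R_th + R_L); requiring this ≤ 0.0110 gives R_L ≥ R_th(1/0.0110 − 1) = 1.148 × 89.91 = 103 kΩ.

R_L(min) ≈ 103 kΩ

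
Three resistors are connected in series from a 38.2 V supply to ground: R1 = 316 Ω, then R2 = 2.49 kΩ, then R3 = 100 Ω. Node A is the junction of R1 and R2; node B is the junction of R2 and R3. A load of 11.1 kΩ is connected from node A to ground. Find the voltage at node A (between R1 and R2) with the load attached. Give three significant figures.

V ≈ 33.2 V

Below node A the series string R2+R3 = 2590 Ω sits in parallel with the 11100 Ω load: 2100 Ω.
V_A = 38.2 × 2100/(316 + 2100) = 33.2 V.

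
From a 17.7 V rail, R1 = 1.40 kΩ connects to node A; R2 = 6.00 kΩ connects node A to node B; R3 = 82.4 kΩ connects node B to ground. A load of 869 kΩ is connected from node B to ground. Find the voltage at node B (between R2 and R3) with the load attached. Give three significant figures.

At node B, R3 is in parallel with the load: R3‖R_L = 75.26 kΩ.
Below node A the resistance is R2 + (R3‖R_L) = 81.26 kΩ, so V_A = 17.7 × 81.26/82.66 = 17.40 V.
Then V_B = V_A × (R3‖R_L)/(R2 + R3‖R_L) = 17.40 × 75.26/81.26 = 16.1 V.

V ≈ 16.1 V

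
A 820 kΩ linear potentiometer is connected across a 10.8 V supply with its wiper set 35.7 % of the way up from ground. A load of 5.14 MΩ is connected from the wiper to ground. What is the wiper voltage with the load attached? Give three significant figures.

V ≈ 3.72 V

The wiper splits the pot into (1−α)R = 527.3 kΩ above and αR = 292.7 kΩ below.
Lower section ‖ load = 277.0 kΩ.
V_wiper = 10.8 × 277.0/(527.3 + 277.0) = 3.72 V.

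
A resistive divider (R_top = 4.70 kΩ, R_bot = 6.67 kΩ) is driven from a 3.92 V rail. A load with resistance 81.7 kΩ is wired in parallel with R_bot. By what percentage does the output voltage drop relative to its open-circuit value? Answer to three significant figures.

The divider's output (Thévenin) resistance is R_top‖R_bot = 2.757 kΩ.
Fractional drop under load = R_th/(R_th + R_L) = 2.757 / (2.757 + 81.7) = 0.03265.
So the output falls by 3.26 %.

3.26 %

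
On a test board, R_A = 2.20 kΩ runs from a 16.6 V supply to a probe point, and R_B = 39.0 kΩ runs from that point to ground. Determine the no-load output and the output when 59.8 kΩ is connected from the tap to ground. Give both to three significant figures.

Unloaded: 15.7 V; loaded: 15.2 V

Open-circuit: V = 16.6 × 39.0/(2.20 + 39.0) = 15.7 V.
With the load, R_B becomes R_B‖R_L = 23.61 kΩ, so V = 16.6 × 23.61/25.81 = 15.2 V.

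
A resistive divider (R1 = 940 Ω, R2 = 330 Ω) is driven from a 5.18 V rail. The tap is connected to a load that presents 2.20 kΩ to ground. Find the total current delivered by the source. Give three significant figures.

R2‖R_L = 287.0 Ω, so the source sees R1 + R2‖R_L = 1227 Ω.
I = 5.18 V / 1227 Ω = 4.22 mA.

I ≈ 4.22 mA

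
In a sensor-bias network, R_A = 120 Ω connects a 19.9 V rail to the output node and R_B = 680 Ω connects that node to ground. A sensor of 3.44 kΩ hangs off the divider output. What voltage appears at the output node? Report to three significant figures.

V_out ≈ 16.4 V

The load sits in parallel with R_B: R_B‖R_L = (680 × 3440) / (680 + 3440) = 567.8 Ω.
V_out = 19.9 × 567.8 / (120 + 567.8) = 19.9 × 567.8/687.8 = 16.4 V.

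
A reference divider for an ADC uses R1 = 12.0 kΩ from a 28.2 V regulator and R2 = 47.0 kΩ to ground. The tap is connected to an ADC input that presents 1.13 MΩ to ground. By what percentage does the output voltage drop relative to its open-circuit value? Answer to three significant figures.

0.839 %

The divider's output (Thévenin) resistance is R1‖R2 = 9.559 kΩ.
Fractional drop under load = R_th/(R_th + R_L) = 9.559 / (9.559 + 1130) = 0.008389.
So the output falls by 0.839 %.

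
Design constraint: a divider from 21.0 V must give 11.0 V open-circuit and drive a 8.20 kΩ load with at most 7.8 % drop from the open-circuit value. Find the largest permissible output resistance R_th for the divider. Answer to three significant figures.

R_th ≤ 694 Ω

Loading drop = R_th/(R_th + R_L) ≤ 0.0780, so R_th ≤ R_L · ε/(1−ε) = 8.20 kΩ × 0.0780/0.9220 = 694 Ω.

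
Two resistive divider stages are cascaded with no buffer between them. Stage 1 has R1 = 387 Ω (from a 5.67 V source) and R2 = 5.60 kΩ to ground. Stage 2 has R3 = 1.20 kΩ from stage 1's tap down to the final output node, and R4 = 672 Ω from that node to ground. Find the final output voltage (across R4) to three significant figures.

Stage 2 presents R3+R4 = 1872 Ω as a load on stage 1's tap.
Stage 1's lower leg becomes R2‖(R3+R4) = 1403 Ω, so V_mid = 5.67 × 1403/1790 = 4.444 V.
Stage 2 is itself unloaded: V_out = V_mid × R4/(R3+R4) = 4.444 × 672/1872 = 1.60 V.

V_out ≈ 1.60 V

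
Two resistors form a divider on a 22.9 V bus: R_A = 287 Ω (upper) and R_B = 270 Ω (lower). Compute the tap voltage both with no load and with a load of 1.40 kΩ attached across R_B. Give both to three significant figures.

Unloaded: 11.1 V; loaded: 10.1 V

Open-circuit: V = 22.9 × 270/(287 + 270) = 11.1 V.
With the load, R_B becomes R_B‖R_L = 226.3 Ω, so V = 22.9 × 226.3/513.3 = 10.1 V.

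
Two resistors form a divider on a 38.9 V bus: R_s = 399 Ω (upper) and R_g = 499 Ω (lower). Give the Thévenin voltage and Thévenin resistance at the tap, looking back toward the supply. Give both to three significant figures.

V_th is the open-circuit tap voltage: 38.9 × 499/(399 + 499) = 21.6 V.
With the supply zeroed, R_s and R_g appear in parallel from the tap: R_th = R_s‖R_g = (399 × 499)/898.0 = 222 Ω.

V_th = 21.6 V, R_th = 222 Ω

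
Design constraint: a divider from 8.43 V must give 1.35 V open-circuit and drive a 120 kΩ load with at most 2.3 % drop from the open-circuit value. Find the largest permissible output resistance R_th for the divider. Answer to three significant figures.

Loading drop = R_th/(R_th + R_L) ≤ 0.0230, so R_th ≤ R_L · ε/(1−ε) = 120 kΩ × 0.0230/0.9770 = 2.82 kΩ.

R_th ≤ 2.82 kΩ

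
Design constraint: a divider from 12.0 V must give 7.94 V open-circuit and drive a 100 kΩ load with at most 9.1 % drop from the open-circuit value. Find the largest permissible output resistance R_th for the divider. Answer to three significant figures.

R_th ≤ 10.0 kΩ

Loading drop = R_th/(R_th + R_L) ≤ 0.0910, so R_th ≤ R_L · ε/(1−ε) = 100 kΩ × 0.0910/0.9090 = 10.0 kΩ.
(Any R1, R2 with R2/(R1+R2) = 0.662 and R1‖R2 ≤ 10.0 kΩ will meet the spec.)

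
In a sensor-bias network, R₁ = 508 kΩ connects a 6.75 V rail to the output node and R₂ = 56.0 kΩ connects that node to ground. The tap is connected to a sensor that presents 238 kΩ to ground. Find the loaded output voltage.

The load sits in parallel with R₂: R₂‖R_L = (56.0 × 238) / (56.0 + 238) = 45.33 kΩ.
V_out = 6.75 × 45.33 / (508 + 45.33) = 6.75 × 45.33/553.3 = 0.553 V.
(Unloaded it would have been 0.670 V.)

V_out ≈ 0.553 V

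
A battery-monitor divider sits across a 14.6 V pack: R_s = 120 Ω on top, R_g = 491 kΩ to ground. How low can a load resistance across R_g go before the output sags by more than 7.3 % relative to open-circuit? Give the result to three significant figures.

Output resistance R_th = R_s‖R_g = (120 × 491000)/491100 = 120.0 Ω.
The fractional drop is R_th/(R_th + R_L); requiring this ≤ 0.0730 gives R_L ≥ R_th(1/0.0730 − 1) = 120.0 × 12.70 = 1.52 kΩ.

R_L(min) ≈ 1.52 kΩ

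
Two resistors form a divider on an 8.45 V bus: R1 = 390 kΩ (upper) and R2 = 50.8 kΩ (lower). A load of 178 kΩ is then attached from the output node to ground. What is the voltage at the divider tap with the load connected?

V_out ≈ 0.777 V

The load sits in parallel with R2: R2‖R_L = (50.8 × 178) / (50.8 + 178) = 39.52 kΩ.
V_out = 8.45 × 39.52 / (390 + 39.52) = 8.45 × 39.52/429.5 = 0.777 V.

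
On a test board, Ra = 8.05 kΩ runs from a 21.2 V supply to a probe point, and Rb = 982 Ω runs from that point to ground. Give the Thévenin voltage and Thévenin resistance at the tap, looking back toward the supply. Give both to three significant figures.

V_th = 2.30 V, R_th = 875 Ω

V_th is the open-circuit tap voltage: 21.2 × 982/(8050 + 982) = 2.30 V.
With the supply zeroed, Ra and Rb appear in parallel from the tap: R_th = Ra‖Rb = (8050 × 982)/9032 = 875 Ω.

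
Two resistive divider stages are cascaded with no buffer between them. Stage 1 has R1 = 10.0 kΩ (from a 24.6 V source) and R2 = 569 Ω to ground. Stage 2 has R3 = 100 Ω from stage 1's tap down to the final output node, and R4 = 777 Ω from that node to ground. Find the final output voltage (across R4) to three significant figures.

Stage 2 presents R3+R4 = 877.0 Ω as a load on stage 1's tap.
Stage 1's lower leg becomes R2‖(R3+R4) = 345.1 Ω, so V_mid = 24.6 × 345.1/10350 = 0.8206 V.
Stage 2 is itself unloaded: V_out = V_mid × R4/(R3+R4) = 0.8206 × 777/877.0 = 0.727 V.

V_out ≈ 0.727 V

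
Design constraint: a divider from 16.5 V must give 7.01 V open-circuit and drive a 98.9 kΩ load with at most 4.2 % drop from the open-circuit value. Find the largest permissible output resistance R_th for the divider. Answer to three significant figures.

Loading drop = R_th/(R_th + R_L) ≤ 0.0420, so R_th ≤ R_L · ε/(1−ε) = 98.9 kΩ × 0.0420/0.9580 = 4.34 kΩ.
(Any R1, R2 with R2/(R1+R2) = 0.425 and R1‖R2 ≤ 4.34 kΩ will meet the spec.)

R_th ≤ 4.34 kΩ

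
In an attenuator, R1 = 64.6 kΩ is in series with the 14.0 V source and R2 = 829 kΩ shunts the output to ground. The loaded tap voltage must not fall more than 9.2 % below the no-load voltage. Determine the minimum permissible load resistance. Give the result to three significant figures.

R_L(min) ≈ 591 kΩ

Output resistance R_th = R1‖R2 = (64.6 × 829)/893.6 = 59.93 kΩ.
The fractional drop is R_th/(R_th + R_L); requiring this ≤ 0.0920 gives R_L ≥ R_th(1/0.0920 − 1) = 59.93 × 9.870 = 591 kΩ.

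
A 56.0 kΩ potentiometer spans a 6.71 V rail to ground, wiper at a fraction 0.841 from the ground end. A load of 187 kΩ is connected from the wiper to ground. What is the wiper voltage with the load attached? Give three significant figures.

The wiper splits the pot into (1−α)R = 8.904 kΩ above and αR = 47.10 kΩ below.
Lower section ‖ load = 37.62 kΩ.
V_wiper = 6.71 × 37.62/(8.904 + 37.62) = 5.43 V.

V ≈ 5.43 V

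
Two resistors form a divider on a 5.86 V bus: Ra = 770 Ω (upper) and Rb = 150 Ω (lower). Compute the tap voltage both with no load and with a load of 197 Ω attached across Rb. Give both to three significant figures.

Open-circuit: V = 5.86 × 150/(770 + 150) = 0.955 V.
With the load, Rb becomes Rb‖R_L = 85.16 Ω, so V = 5.86 × 85.16/855.2 = 0.584 V.

Unloaded: 0.955 V; loaded: 0.584 V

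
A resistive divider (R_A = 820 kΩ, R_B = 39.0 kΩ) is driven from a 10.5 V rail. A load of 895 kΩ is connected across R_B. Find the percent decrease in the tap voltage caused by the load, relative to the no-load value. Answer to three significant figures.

3.99 %

The divider's output (Thévenin) resistance is R_A‖R_B = 37.23 kΩ.
Fractional drop under load = R_th/(R_th + R_L) = 37.23 / (37.23 + 895) = 0.03994.
So the output falls by 3.99 %.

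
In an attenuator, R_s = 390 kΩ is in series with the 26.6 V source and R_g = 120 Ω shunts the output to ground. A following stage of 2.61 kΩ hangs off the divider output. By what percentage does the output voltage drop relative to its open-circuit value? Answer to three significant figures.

4.39 %

The divider's output (Thévenin) resistance is R_s‖R_g = 120.0 Ω.
Fractional drop under load = R_th/(R_th + R_L) = 120.0 / (120.0 + 2610) = 0.04394.
So the output falls by 4.39 %.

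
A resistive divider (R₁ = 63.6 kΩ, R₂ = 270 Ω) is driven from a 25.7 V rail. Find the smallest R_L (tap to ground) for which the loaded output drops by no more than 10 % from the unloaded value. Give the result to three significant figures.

R_L(min) ≈ 2.42 kΩ

Output resistance R_th = R₁‖R₂ = (63600 × 270)/63870 = 268.9 Ω.
The fractional drop is R_th/(R_th + R_L); requiring this ≤ 0.100 gives R_L ≥ R_th(1/0.100 − 1) = 268.9 × 9.000 = 2.42 kΩ.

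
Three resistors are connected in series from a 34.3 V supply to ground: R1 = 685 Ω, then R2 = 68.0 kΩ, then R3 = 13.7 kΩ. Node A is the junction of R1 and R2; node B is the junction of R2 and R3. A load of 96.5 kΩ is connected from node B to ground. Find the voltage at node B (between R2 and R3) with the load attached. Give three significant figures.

V ≈ 5.10 V

At node B, R3 is in parallel with the load: R3‖R_L = 12000 Ω.
Below node A the resistance is R2 + (R3‖R_L) = 80000 Ω, so V_A = 34.3 × 80000/80680 = 34.01 V.
Then V_B = V_A × (R3‖R_L)/(R2 + R3‖R_L) = 34.01 × 12000/80000 = 5.10 V.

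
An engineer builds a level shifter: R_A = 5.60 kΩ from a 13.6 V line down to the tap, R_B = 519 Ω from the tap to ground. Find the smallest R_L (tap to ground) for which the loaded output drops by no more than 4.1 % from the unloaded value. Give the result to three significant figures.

Output resistance R_th = R_A‖R_B = (5600 × 519)/6119 = 475.0 Ω.
The fractional drop is R_th/(R_th + R_L); requiring this ≤ 0.0410 gives R_L ≥ R_th(1/0.0410 − 1) = 475.0 × 23.39 = 11.1 kΩ.

R_L(min) ≈ 11.1 kΩ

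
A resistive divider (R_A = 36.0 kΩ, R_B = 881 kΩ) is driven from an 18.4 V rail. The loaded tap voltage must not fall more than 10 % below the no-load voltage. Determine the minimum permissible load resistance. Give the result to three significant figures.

R_L(min) ≈ 311 kΩ

Output resistance R_th = R_A‖R_B = (36.0 × 881)/917.0 = 34.59 kΩ.
The fractional drop is R_th/(R_th + R_L); requiring this ≤ 0.100 gives R_L ≥ R_th(1/0.100 − 1) = 34.59 × 9.000 = 311 kΩ.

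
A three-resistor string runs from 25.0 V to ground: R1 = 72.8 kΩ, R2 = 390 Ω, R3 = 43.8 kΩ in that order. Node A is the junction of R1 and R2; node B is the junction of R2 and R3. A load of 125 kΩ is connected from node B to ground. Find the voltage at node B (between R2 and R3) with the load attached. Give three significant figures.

V ≈ 7.68 V

At node B, R3 is in parallel with the load: R3‖R_L = 32430 Ω.
Below node A the resistance is R2 + (R3‖R_L) = 32820 Ω, so V_A = 25.0 × 32820/105600 = 7.769 V.
Then V_B = V_A × (R3‖R_L)/(R2 + R3‖R_L) = 7.769 × 32430/32820 = 7.68 V.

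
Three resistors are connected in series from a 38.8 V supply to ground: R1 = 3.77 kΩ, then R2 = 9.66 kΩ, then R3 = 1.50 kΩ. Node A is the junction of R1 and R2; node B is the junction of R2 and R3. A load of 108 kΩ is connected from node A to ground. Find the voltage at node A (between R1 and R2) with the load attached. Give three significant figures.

V ≈ 28.3 V

Below node A the series string R2+R3 = 11.16 kΩ sits in parallel with the 108 kΩ load: 10.11 kΩ.
V_A = 38.8 × 10.11/(3.77 + 10.11) = 28.3 V.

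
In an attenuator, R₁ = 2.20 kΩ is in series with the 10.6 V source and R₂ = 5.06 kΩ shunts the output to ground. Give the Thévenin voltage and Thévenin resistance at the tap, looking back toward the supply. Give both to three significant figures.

V_th = 7.39 V, R_th = 1.53 kΩ

V_th is the open-circuit tap voltage: 10.6 × 5.06/(2.20 + 5.06) = 7.39 V.
With the supply zeroed, R₁ and R₂ appear in parallel from the tap: R_th = R₁‖R₂ = (2.20 × 5.06)/7.260 = 1.53 kΩ.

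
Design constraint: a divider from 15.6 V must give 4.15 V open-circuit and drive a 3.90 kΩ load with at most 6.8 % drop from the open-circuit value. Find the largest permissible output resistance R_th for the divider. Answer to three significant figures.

Loading drop = R_th/(R_th + R_L) ≤ 0.0680, so R_th ≤ R_L · ε/(1−ε) = 3.90 kΩ × 0.0680/0.9320 = 285 Ω.

R_th ≤ 285 Ω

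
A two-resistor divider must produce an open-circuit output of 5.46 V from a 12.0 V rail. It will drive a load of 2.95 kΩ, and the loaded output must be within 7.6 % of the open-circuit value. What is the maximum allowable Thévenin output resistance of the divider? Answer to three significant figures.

R_th ≤ 243 Ω

Loading drop = R_th/(R_th + R_L) ≤ 0.0760, so R_th ≤ R_L · ε/(1−ε) = 2.95 kΩ × 0.0760/0.9240 = 243 Ω.
(Any R1, R2 with R2/(R1+R2) = 0.455 and R1‖R2 ≤ 243 Ω will meet the spec.)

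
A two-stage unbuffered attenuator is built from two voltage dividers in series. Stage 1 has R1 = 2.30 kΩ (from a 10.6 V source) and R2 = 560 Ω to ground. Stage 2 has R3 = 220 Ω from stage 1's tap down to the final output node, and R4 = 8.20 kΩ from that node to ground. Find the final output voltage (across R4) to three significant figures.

Stage 2 presents R3+R4 = 8420 Ω as a load on stage 1's tap.
Stage 1's lower leg becomes R2‖(R3+R4) = 525.1 Ω, so V_mid = 10.6 × 525.1/2825 = 1.970 V.
Stage 2 is itself unloaded: V_out = V_mid × R4/(R3+R4) = 1.970 × 8200/8420 = 1.92 V.

V_out ≈ 1.92 V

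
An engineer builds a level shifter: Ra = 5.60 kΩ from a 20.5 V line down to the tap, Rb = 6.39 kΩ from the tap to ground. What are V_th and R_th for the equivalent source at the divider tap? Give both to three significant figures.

V_th is the open-circuit tap voltage: 20.5 × 6.39/(5.60 + 6.39) = 10.9 V.
With the supply zeroed, Ra and Rb appear in parallel from the tap: R_th = Ra‖Rb = (5.60 × 6.39)/11.99 = 2.98 kΩ.

V_th = 10.9 V, R_th = 2.98 kΩ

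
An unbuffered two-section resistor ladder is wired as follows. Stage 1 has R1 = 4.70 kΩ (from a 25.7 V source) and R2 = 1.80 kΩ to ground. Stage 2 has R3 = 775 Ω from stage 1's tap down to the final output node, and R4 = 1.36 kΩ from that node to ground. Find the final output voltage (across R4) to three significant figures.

V_out ≈ 2.82 V

Stage 2 presents R3+R4 = 2135 Ω as a load on stage 1's tap.
Stage 1's lower leg becomes R2‖(R3+R4) = 976.6 Ω, so V_mid = 25.7 × 976.6/5677 = 4.421 V.
Stage 2 is itself unloaded: V_out = V_mid × R4/(R3+R4) = 4.421 × 1360/2135 = 2.82 V.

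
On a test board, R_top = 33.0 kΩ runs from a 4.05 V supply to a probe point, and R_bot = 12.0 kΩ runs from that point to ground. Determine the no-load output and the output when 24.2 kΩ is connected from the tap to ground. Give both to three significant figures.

Open-circuit: V = 4.05 × 12.0/(33.0 + 12.0) = 1.08 V.
With the load, R_bot becomes R_bot‖R_L = 8.022 kΩ, so V = 4.05 × 8.022/41.02 = 0.792 V.

Unloaded: 1.08 V; loaded: 0.792 V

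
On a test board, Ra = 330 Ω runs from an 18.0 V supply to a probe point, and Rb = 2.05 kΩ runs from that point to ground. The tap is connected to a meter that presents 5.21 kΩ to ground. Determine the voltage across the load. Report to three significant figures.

The load sits in parallel with Rb: Rb‖R_L = (2050 × 5210) / (2050 + 5210) = 1471 Ω.
V_out = 18.0 × 1471 / (330 + 1471) = 18.0 × 1471/1801 = 14.7 V.

V_out ≈ 14.7 V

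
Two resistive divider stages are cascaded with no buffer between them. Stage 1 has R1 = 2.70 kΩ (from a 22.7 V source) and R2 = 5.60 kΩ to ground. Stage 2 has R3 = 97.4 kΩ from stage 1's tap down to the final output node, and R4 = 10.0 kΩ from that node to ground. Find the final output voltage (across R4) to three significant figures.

V_out ≈ 1.40 V

Stage 2 presents R3+R4 = 107.4 kΩ as a load on stage 1's tap.
Stage 1's lower leg becomes R2‖(R3+R4) = 5.322 kΩ, so V_mid = 22.7 × 5.322/8.022 = 15.06 V.
Stage 2 is itself unloaded: V_out = V_mid × R4/(R3+R4) = 15.06 × 10.0/107.4 = 1.40 V.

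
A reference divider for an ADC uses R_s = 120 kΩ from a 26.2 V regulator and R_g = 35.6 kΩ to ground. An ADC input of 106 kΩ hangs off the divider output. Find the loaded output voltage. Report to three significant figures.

The load sits in parallel with R_g: R_g‖R_L = (35.6 × 106) / (35.6 + 106) = 26.65 kΩ.
V_out = 26.2 × 26.65 / (120 + 26.65) = 26.2 × 26.65/146.6 = 4.76 V.

V_out ≈ 4.76 V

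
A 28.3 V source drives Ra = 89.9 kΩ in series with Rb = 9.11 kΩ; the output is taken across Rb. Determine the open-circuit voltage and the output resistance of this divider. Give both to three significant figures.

V_th = 2.60 V, R_th = 8.27 kΩ

V_th is the open-circuit tap voltage: 28.3 × 9.11/(89.9 + 9.11) = 2.60 V.
With the supply zeroed, Ra and Rb appear in parallel from the tap: R_th = Ra‖Rb = (89.9 × 9.11)/99.01 = 8.27 kΩ.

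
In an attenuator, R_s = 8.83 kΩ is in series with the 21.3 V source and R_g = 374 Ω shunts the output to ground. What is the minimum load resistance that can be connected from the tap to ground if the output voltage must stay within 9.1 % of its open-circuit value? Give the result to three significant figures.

Output resistance R_th = R_s‖R_g = (8830 × 374)/9204 = 358.8 Ω.
The fractional drop is R_th/(R_th + R_L); requiring this ≤ 0.0910 gives R_L ≥ R_th(1/0.0910 − 1) = 358.8 × 9.989 = 3.58 kΩ.

R_L(min) ≈ 3.58 kΩ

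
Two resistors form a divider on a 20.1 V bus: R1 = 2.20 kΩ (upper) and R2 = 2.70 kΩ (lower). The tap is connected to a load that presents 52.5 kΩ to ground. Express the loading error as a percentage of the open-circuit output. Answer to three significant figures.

2.26 %

The divider's output (Thévenin) resistance is R1‖R2 = 1.212 kΩ.
Fractional drop under load = R_th/(R_th + R_L) = 1.212 / (1.212 + 52.5) = 0.02257.
So the output falls by 2.26 %.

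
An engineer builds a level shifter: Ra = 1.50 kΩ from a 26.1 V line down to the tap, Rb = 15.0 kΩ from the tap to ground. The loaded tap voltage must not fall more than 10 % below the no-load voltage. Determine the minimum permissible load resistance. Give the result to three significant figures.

Output resistance R_th = Ra‖Rb = (1.50 × 15.0)/16.50 = 1.364 kΩ.
The fractional drop is R_th/(R_th + R_L); requiring this ≤ 0.100 gives R_L ≥ R_th(1/0.100 − 1) = 1.364 × 9.000 = 12.3 kΩ.

R_L(min) ≈ 12.3 kΩ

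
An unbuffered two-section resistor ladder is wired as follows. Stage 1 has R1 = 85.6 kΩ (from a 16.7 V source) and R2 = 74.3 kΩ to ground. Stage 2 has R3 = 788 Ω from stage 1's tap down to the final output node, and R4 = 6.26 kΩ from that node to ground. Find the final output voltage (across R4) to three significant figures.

V_out ≈ 1.04 V

Stage 2 presents R3+R4 = 7048 Ω as a load on stage 1's tap.
Stage 1's lower leg becomes R2‖(R3+R4) = 6437 Ω, so V_mid = 16.7 × 6437/92040 = 1.168 V.
Stage 2 is itself unloaded: V_out = V_mid × R4/(R3+R4) = 1.168 × 6260/7048 = 1.04 V.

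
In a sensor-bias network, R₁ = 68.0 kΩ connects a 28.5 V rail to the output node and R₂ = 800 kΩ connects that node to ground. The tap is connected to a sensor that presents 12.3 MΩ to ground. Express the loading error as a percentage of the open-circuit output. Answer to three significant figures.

0.507 %

The divider's output (Thévenin) resistance is R₁‖R₂ = 62.67 kΩ.
Fractional drop under load = R_th/(R_th + R_L) = 62.67 / (62.67 + 12300) = 0.005070.
So the output falls by 0.507 %.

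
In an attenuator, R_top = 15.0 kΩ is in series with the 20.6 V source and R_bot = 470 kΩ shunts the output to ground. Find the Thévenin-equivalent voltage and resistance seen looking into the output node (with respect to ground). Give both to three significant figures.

V_th = 20.0 V, R_th = 14.5 kΩ

V_th is the open-circuit tap voltage: 20.6 × 470/(15.0 + 470) = 20.0 V.
With the supply zeroed, R_top and R_bot appear in parallel from the tap: R_th = R_top‖R_bot = (15.0 × 470)/485.0 = 14.5 kΩ.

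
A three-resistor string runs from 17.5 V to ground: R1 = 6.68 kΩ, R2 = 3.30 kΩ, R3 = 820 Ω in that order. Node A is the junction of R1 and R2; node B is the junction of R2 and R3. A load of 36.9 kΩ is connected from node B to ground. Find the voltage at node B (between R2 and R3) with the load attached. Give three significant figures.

At node B, R3 is in parallel with the load: R3‖R_L = 802.2 Ω.
Below node A the resistance is R2 + (R3‖R_L) = 4102 Ω, so V_A = 17.5 × 4102/10780 = 6.658 V.
Then V_B = V_A × (R3‖R_L)/(R2 + R3‖R_L) = 6.658 × 802.2/4102 = 1.30 V.

V ≈ 1.30 V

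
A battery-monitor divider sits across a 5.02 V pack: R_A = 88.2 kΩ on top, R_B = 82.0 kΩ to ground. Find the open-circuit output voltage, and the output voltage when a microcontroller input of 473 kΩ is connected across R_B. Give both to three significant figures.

Open-circuit: V = 5.02 × 82.0/(88.2 + 82.0) = 2.42 V.
With the load, R_B becomes R_B‖R_L = 69.88 kΩ, so V = 5.02 × 69.88/158.1 = 2.22 V.

Unloaded: 2.42 V; loaded: 2.22 V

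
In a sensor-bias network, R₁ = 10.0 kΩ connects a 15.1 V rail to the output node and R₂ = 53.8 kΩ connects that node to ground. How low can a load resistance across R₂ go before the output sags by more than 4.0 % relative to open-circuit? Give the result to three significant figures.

R_L(min) ≈ 202 kΩ

Output resistance R_th = R₁‖R₂ = (10.0 × 53.8)/63.80 = 8.433 kΩ.
The fractional drop is R_th/(R_th + R_L); requiring this ≤ 0.0400 gives R_L ≥ R_th(1/0.0400 − 1) = 8.433 × 24.00 = 202 kΩ.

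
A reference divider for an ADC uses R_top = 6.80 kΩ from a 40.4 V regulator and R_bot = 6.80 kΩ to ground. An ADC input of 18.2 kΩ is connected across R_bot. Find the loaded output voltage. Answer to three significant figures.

V_out ≈ 17.0 V

The load sits in parallel with R_bot: R_bot‖R_L = (6.80 × 18.2) / (6.80 + 18.2) = 4.950 kΩ.
V_out = 40.4 × 4.950 / (6.80 + 4.950) = 40.4 × 4.950/11.75 = 17.0 V.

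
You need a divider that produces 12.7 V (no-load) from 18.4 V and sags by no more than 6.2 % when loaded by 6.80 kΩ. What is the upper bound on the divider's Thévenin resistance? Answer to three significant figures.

R_th ≤ 449 Ω

Loading drop = R_th/(R_th + R_L) ≤ 0.0620, so R_th ≤ R_L · ε/(1−ε) = 6.80 kΩ × 0.0620/0.9380 = 449 Ω.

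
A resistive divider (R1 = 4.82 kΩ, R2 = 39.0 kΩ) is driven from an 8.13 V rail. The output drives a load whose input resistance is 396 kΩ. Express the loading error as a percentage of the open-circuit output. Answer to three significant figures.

1.07 %

The divider's output (Thévenin) resistance is R1‖R2 = 4.290 kΩ.
Fractional drop under load = R_th/(R_th + R_L) = 4.290 / (4.290 + 396) = 0.01072.
So the output falls by 1.07 %.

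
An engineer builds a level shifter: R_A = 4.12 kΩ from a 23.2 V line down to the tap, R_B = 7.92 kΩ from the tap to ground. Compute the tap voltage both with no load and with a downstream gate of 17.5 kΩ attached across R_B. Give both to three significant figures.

Unloaded: 15.3 V; loaded: 13.2 V

Open-circuit: V = 23.2 × 7.92/(4.12 + 7.92) = 15.3 V.
With the load, R_B becomes R_B‖R_L = 5.452 kΩ, so V = 23.2 × 5.452/9.572 = 13.2 V.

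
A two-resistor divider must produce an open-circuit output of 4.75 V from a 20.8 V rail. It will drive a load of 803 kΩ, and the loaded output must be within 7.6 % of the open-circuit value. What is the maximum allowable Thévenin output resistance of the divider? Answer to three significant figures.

Loading drop = R_th/(R_th + R_L) ≤ 0.0760, so R_th ≤ R_L · ε/(1−ε) = 803 kΩ × 0.0760/0.9240 = 66.0 kΩ.

R_th ≤ 66.0 kΩ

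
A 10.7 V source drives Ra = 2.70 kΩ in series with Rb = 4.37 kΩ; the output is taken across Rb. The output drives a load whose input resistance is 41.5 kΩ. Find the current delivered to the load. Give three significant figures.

Rb‖R_L = 3.954 kΩ; V_out = 10.7 × 3.954/6.654 = 6.358 V.
I_L = V_out / R_L = 6.358 / 41.5 kΩ = 0.153 mA.

I_L ≈ 0.153 mA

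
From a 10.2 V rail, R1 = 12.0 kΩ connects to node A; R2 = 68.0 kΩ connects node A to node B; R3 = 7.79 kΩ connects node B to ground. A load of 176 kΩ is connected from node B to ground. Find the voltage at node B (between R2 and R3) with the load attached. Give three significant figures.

At node B, R3 is in parallel with the load: R3‖R_L = 7.460 kΩ.
Below node A the resistance is R2 + (R3‖R_L) = 75.46 kΩ, so V_A = 10.2 × 75.46/87.46 = 8.801 V.
Then V_B = V_A × (R3‖R_L)/(R2 + R3‖R_L) = 8.801 × 7.460/75.46 = 0.870 V.

V ≈ 0.870 V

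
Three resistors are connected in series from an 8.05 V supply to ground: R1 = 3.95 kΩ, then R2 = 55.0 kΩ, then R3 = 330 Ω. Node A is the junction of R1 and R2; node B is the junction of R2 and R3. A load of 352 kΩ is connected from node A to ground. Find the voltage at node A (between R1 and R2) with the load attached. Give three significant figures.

V ≈ 7.44 V

Below node A the series string R2+R3 = 55330 Ω sits in parallel with the 352000 Ω load: 47810 Ω.
V_A = 8.05 × 47810/(3950 + 47810) = 7.44 V.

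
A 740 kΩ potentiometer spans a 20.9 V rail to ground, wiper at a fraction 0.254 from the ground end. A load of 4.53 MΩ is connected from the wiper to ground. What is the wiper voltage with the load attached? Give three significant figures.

V ≈ 5.15 V

The wiper splits the pot into (1−α)R = 552.0 kΩ above and αR = 188.0 kΩ below.
Lower section ‖ load = 180.5 kΩ.
V_wiper = 20.9 × 180.5/(552.0 + 180.5) = 5.15 V.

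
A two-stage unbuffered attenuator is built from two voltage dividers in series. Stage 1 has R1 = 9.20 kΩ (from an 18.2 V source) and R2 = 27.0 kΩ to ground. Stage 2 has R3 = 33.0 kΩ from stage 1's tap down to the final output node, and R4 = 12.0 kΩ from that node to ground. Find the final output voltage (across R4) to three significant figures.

V_out ≈ 3.14 V

Stage 2 presents R3+R4 = 45.00 kΩ as a load on stage 1's tap.
Stage 1's lower leg becomes R2‖(R3+R4) = 16.88 kΩ, so V_mid = 18.2 × 16.88/26.07 = 11.78 V.
Stage 2 is itself unloaded: V_out = V_mid × R4/(R3+R4) = 11.78 × 12.0/45.00 = 3.14 V.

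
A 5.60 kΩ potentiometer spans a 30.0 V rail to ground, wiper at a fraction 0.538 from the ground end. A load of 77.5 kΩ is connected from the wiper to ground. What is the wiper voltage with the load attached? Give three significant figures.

V ≈ 15.9 V

The wiper splits the pot into (1−α)R = 2.587 kΩ above and αR = 3.013 kΩ below.
Lower section ‖ load = 2.900 kΩ.
V_wiper = 30.0 × 2.900/(2.587 + 2.900) = 15.9 V.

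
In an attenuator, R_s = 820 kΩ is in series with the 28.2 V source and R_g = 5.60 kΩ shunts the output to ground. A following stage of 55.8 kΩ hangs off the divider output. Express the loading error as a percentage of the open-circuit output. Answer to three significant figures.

9.06 %

The divider's output (Thévenin) resistance is R_s‖R_g = 5.562 kΩ.
Fractional drop under load = R_th/(R_th + R_L) = 5.562 / (5.562 + 55.8) = 0.09064.
So the output falls by 9.06 %.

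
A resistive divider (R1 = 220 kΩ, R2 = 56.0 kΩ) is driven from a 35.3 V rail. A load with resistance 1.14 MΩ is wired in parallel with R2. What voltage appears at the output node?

V_out ≈ 6.89 V

The load sits in parallel with R2: R2‖R_L = (56.0 × 1140) / (56.0 + 1140) = 53.38 kΩ.
V_out = 35.3 × 53.38 / (220 + 53.38) = 35.3 × 53.38/273.4 = 6.89 V.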